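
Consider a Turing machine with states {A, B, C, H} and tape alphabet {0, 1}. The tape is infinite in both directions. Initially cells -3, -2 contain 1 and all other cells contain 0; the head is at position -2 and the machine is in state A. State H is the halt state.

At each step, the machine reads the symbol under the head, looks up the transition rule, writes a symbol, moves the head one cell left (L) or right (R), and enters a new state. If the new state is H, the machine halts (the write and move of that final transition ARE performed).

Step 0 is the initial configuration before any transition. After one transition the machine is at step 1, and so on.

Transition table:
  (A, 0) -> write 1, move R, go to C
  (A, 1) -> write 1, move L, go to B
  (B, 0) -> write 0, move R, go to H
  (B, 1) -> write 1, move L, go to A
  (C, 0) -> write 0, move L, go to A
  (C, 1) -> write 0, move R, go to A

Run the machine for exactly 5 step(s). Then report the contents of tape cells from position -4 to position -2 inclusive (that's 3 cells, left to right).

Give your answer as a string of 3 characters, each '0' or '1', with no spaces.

Step 1: in state A at pos -2, read 1 -> (A,1)->write 1,move L,goto B. Now: state=B, head=-3, tape[-4..-1]=0110 (head:  ^)
Step 2: in state B at pos -3, read 1 -> (B,1)->write 1,move L,goto A. Now: state=A, head=-4, tape[-5..-1]=00110 (head:  ^)
Step 3: in state A at pos -4, read 0 -> (A,0)->write 1,move R,goto C. Now: state=C, head=-3, tape[-5..-1]=01110 (head:   ^)
Step 4: in state C at pos -3, read 1 -> (C,1)->write 0,move R,goto A. Now: state=A, head=-2, tape[-5..-1]=01010 (head:    ^)
Step 5: in state A at pos -2, read 1 -> (A,1)->write 1,move L,goto B. Now: state=B, head=-3, tape[-5..-1]=01010 (head:   ^)

Answer: 101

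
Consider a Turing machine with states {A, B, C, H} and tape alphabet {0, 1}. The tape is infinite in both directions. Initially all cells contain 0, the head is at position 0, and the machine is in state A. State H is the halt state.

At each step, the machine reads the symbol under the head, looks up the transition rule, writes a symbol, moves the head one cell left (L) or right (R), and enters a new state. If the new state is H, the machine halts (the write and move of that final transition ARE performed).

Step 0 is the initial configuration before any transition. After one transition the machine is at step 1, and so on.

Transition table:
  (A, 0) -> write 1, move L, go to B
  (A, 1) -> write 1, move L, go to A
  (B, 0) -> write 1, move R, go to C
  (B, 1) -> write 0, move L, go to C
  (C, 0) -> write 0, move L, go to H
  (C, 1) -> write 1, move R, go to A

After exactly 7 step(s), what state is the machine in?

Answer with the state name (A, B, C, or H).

Step 1: in state A at pos 0, read 0 -> (A,0)->write 1,move L,goto B. Now: state=B, head=-1, tape[-2..1]=0010 (head:  ^)
Step 2: in state B at pos -1, read 0 -> (B,0)->write 1,move R,goto C. Now: state=C, head=0, tape[-2..1]=0110 (head:   ^)
Step 3: in state C at pos 0, read 1 -> (C,1)->write 1,move R,goto A. Now: state=A, head=1, tape[-2..2]=01100 (head:    ^)
Step 4: in state A at pos 1, read 0 -> (A,0)->write 1,move L,goto B. Now: state=B, head=0, tape[-2..2]=01110 (head:   ^)
Step 5: in state B at pos 0, read 1 -> (B,1)->write 0,move L,goto C. Now: state=C, head=-1, tape[-2..2]=01010 (head:  ^)
Step 6: in state C at pos -1, read 1 -> (C,1)->write 1,move R,goto A. Now: state=A, head=0, tape[-2..2]=01010 (head:   ^)
Step 7: in state A at pos 0, read 0 -> (A,0)->write 1,move L,goto B. Now: state=B, head=-1, tape[-2..2]=01110 (head:  ^)

Answer: B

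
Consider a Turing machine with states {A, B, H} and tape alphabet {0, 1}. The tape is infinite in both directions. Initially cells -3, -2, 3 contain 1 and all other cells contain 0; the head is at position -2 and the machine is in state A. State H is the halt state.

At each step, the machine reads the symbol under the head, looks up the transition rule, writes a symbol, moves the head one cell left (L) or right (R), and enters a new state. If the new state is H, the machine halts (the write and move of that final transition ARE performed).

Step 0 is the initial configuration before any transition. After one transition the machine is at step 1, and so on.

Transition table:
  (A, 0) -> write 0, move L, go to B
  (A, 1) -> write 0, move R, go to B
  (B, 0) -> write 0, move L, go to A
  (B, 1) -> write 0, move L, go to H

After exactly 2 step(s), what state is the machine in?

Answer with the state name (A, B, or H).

Step 1: in state A at pos -2, read 1 -> (A,1)->write 0,move R,goto B. Now: state=B, head=-1, tape[-4..4]=010000010 (head:    ^)
Step 2: in state B at pos -1, read 0 -> (B,0)->write 0,move L,goto A. Now: state=A, head=-2, tape[-4..4]=010000010 (head:   ^)

Answer: A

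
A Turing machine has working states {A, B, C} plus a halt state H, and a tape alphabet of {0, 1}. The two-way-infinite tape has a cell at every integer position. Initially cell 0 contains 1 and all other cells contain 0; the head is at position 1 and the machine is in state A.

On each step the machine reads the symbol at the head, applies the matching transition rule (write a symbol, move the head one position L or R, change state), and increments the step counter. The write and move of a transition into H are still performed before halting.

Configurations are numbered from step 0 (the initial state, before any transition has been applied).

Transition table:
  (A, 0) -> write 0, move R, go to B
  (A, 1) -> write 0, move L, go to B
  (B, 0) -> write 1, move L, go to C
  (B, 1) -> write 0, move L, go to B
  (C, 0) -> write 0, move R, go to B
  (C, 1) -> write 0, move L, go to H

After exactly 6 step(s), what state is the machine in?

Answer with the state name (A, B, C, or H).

Answer: H

Derivation:
Step 1: in state A at pos 1, read 0 -> (A,0)->write 0,move R,goto B. Now: state=B, head=2, tape[-1..3]=01000 (head:    ^)
Step 2: in state B at pos 2, read 0 -> (B,0)->write 1,move L,goto C. Now: state=C, head=1, tape[-1..3]=01010 (head:   ^)
Step 3: in state C at pos 1, read 0 -> (C,0)->write 0,move R,goto B. Now: state=B, head=2, tape[-1..3]=01010 (head:    ^)
Step 4: in state B at pos 2, read 1 -> (B,1)->write 0,move L,goto B. Now: state=B, head=1, tape[-1..3]=01000 (head:   ^)
Step 5: in state B at pos 1, read 0 -> (B,0)->write 1,move L,goto C. Now: state=C, head=0, tape[-1..3]=01100 (head:  ^)
Step 6: in state C at pos 0, read 1 -> (C,1)->write 0,move L,goto H. Now: state=H, head=-1, tape[-2..3]=000100 (head:  ^)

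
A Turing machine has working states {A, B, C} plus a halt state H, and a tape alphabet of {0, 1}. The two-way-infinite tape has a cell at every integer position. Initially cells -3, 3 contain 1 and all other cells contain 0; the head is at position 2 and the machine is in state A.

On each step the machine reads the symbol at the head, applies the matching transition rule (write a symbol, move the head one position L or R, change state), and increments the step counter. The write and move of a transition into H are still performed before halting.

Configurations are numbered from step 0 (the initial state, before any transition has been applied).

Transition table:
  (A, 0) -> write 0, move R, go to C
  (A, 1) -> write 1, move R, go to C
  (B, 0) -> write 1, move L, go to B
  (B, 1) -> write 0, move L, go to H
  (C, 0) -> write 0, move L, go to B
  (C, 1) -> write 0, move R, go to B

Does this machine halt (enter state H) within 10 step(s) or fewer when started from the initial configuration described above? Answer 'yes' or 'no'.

Answer: yes

Derivation:
Step 1: in state A at pos 2, read 0 -> (A,0)->write 0,move R,goto C. Now: state=C, head=3, tape[-4..4]=010000010 (head:        ^)
Step 2: in state C at pos 3, read 1 -> (C,1)->write 0,move R,goto B. Now: state=B, head=4, tape[-4..5]=0100000000 (head:         ^)
Step 3: in state B at pos 4, read 0 -> (B,0)->write 1,move L,goto B. Now: state=B, head=3, tape[-4..5]=0100000010 (head:        ^)
Step 4: in state B at pos 3, read 0 -> (B,0)->write 1,move L,goto B. Now: state=B, head=2, tape[-4..5]=0100000110 (head:       ^)
Step 5: in state B at pos 2, read 0 -> (B,0)->write 1,move L,goto B. Now: state=B, head=1, tape[-4..5]=0100001110 (head:      ^)
Step 6: in state B at pos 1, read 0 -> (B,0)->write 1,move L,goto B. Now: state=B, head=0, tape[-4..5]=0100011110 (head:     ^)
Step 7: in state B at pos 0, read 0 -> (B,0)->write 1,move L,goto B. Now: state=B, head=-1, tape[-4..5]=0100111110 (head:    ^)
Step 8: in state B at pos -1, read 0 -> (B,0)->write 1,move L,goto B. Now: state=B, head=-2, tape[-4..5]=0101111110 (head:   ^)
Step 9: in state B at pos -2, read 0 -> (B,0)->write 1,move L,goto B. Now: state=B, head=-3, tape[-4..5]=0111111110 (head:  ^)
Step 10: in state B at pos -3, read 1 -> (B,1)->write 0,move L,goto H. Now: state=H, head=-4, tape[-5..5]=00011111110 (head:  ^)
State H reached at step 10; 10 <= 10 -> yes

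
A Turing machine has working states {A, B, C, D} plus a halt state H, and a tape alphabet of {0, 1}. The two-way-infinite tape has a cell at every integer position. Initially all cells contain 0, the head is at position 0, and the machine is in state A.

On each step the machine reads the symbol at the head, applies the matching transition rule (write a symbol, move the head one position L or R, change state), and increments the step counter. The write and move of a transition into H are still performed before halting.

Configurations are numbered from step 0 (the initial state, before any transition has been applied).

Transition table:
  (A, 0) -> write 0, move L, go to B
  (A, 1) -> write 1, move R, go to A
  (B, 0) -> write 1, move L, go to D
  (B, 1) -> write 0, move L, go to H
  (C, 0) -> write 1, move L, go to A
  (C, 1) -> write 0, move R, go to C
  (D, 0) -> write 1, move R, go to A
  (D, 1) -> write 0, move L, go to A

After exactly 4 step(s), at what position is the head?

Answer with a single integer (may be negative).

Step 1: in state A at pos 0, read 0 -> (A,0)->write 0,move L,goto B. Now: state=B, head=-1, tape[-2..1]=0000 (head:  ^)
Step 2: in state B at pos -1, read 0 -> (B,0)->write 1,move L,goto D. Now: state=D, head=-2, tape[-3..1]=00100 (head:  ^)
Step 3: in state D at pos -2, read 0 -> (D,0)->write 1,move R,goto A. Now: state=A, head=-1, tape[-3..1]=01100 (head:   ^)
Step 4: in state A at pos -1, read 1 -> (A,1)->write 1,move R,goto A. Now: state=A, head=0, tape[-3..1]=01100 (head:    ^)

Answer: 0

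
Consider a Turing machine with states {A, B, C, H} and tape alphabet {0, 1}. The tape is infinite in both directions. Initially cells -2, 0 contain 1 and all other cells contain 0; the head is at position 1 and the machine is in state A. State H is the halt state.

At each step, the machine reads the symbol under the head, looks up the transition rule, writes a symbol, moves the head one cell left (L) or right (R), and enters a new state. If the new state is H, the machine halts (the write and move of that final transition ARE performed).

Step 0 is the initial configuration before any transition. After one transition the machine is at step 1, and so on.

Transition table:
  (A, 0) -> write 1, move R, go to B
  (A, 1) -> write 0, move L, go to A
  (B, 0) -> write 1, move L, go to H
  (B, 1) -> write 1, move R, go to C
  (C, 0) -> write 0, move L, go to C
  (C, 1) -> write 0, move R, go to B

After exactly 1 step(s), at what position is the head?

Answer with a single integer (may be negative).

Step 1: in state A at pos 1, read 0 -> (A,0)->write 1,move R,goto B. Now: state=B, head=2, tape[-3..3]=0101100 (head:      ^)

Answer: 2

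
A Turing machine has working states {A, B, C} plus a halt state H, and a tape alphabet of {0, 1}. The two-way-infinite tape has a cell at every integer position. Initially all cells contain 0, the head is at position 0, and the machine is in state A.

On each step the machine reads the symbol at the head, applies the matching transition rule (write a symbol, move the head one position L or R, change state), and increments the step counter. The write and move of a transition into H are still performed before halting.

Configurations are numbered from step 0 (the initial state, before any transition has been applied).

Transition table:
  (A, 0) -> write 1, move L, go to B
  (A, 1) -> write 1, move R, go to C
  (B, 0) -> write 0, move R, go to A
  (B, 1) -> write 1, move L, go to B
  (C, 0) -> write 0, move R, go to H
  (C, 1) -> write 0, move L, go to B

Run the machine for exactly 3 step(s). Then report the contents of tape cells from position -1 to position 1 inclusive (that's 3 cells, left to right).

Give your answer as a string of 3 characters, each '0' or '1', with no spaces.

Step 1: in state A at pos 0, read 0 -> (A,0)->write 1,move L,goto B. Now: state=B, head=-1, tape[-2..1]=0010 (head:  ^)
Step 2: in state B at pos -1, read 0 -> (B,0)->write 0,move R,goto A. Now: state=A, head=0, tape[-2..1]=0010 (head:   ^)
Step 3: in state A at pos 0, read 1 -> (A,1)->write 1,move R,goto C. Now: state=C, head=1, tape[-2..2]=00100 (head:    ^)

Answer: 010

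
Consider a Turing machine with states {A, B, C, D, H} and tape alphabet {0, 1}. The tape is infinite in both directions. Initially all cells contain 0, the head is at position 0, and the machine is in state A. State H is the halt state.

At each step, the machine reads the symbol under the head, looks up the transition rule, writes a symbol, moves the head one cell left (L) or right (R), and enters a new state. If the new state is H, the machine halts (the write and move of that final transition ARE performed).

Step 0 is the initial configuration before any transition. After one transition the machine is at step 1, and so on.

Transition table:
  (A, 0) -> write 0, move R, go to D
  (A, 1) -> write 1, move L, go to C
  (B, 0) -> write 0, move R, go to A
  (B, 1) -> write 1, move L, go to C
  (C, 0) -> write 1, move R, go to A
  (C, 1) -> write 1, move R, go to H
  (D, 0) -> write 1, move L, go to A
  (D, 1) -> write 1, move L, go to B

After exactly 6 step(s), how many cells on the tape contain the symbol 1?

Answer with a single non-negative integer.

Answer: 1

Derivation:
Step 1: in state A at pos 0, read 0 -> (A,0)->write 0,move R,goto D. Now: state=D, head=1, tape[-1..2]=0000 (head:   ^)
Step 2: in state D at pos 1, read 0 -> (D,0)->write 1,move L,goto A. Now: state=A, head=0, tape[-1..2]=0010 (head:  ^)
Step 3: in state A at pos 0, read 0 -> (A,0)->write 0,move R,goto D. Now: state=D, head=1, tape[-1..2]=0010 (head:   ^)
Step 4: in state D at pos 1, read 1 -> (D,1)->write 1,move L,goto B. Now: state=B, head=0, tape[-1..2]=0010 (head:  ^)
Step 5: in state B at pos 0, read 0 -> (B,0)->write 0,move R,goto A. Now: state=A, head=1, tape[-1..2]=0010 (head:   ^)
Step 6: in state A at pos 1, read 1 -> (A,1)->write 1,move L,goto C. Now: state=C, head=0, tape[-1..2]=0010 (head:  ^)
Cells containing 1 after step 6: {1} -> 1 cell(s)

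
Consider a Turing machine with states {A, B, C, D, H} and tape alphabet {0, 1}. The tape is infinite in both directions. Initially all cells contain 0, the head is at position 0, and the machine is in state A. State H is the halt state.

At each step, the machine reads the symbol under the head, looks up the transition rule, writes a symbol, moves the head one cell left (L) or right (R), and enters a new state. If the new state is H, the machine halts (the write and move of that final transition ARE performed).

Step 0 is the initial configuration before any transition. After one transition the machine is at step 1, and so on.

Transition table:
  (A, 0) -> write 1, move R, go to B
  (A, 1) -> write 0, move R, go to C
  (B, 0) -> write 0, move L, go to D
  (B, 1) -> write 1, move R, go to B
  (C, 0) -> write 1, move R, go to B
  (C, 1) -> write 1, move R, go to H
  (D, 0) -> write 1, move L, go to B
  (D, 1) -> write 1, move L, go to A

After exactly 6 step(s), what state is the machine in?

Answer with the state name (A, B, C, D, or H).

Answer: D

Derivation:
Step 1: in state A at pos 0, read 0 -> (A,0)->write 1,move R,goto B. Now: state=B, head=1, tape[-1..2]=0100 (head:   ^)
Step 2: in state B at pos 1, read 0 -> (B,0)->write 0,move L,goto D. Now: state=D, head=0, tape[-1..2]=0100 (head:  ^)
Step 3: in state D at pos 0, read 1 -> (D,1)->write 1,move L,goto A. Now: state=A, head=-1, tape[-2..2]=00100 (head:  ^)
Step 4: in state A at pos -1, read 0 -> (A,0)->write 1,move R,goto B. Now: state=B, head=0, tape[-2..2]=01100 (head:   ^)
Step 5: in state B at pos 0, read 1 -> (B,1)->write 1,move R,goto B. Now: state=B, head=1, tape[-2..2]=01100 (head:    ^)
Step 6: in state B at pos 1, read 0 -> (B,0)->write 0,move L,goto D. Now: state=D, head=0, tape[-2..2]=01100 (head:   ^)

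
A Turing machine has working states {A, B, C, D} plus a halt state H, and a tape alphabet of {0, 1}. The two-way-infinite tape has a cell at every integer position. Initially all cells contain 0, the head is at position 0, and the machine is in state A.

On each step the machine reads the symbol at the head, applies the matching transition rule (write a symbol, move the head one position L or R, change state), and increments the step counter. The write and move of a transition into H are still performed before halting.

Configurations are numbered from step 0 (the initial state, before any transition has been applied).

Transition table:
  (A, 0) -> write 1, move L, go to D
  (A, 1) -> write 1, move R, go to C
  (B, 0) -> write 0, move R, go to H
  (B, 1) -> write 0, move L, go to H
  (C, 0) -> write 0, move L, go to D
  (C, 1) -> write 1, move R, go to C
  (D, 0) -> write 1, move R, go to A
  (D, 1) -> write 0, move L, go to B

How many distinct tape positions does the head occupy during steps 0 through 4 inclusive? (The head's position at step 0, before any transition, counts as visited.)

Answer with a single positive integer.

Answer: 3

Derivation:
Step 1: in state A at pos 0, read 0 -> (A,0)->write 1,move L,goto D. Now: state=D, head=-1, tape[-2..1]=0010 (head:  ^)
Step 2: in state D at pos -1, read 0 -> (D,0)->write 1,move R,goto A. Now: state=A, head=0, tape[-2..1]=0110 (head:   ^)
Step 3: in state A at pos 0, read 1 -> (A,1)->write 1,move R,goto C. Now: state=C, head=1, tape[-2..2]=01100 (head:    ^)
Step 4: in state C at pos 1, read 0 -> (C,0)->write 0,move L,goto D. Now: state=D, head=0, tape[-2..2]=01100 (head:   ^)
Head positions at steps 0..4: starting at 0, distinct positions visited = {-1, 0, 1} -> 3 position(s)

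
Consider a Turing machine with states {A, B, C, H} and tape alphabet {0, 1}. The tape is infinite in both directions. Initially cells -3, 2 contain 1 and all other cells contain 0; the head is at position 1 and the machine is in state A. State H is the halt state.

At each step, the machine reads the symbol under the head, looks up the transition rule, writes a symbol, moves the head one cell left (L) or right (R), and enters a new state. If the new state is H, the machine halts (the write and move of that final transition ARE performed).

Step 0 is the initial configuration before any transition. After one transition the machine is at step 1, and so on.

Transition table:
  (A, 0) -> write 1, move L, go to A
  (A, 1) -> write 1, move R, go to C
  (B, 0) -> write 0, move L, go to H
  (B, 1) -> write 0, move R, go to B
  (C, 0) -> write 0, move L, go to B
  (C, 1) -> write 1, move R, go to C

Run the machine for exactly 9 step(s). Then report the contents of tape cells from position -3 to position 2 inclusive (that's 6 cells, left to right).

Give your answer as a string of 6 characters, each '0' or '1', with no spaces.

Step 1: in state A at pos 1, read 0 -> (A,0)->write 1,move L,goto A. Now: state=A, head=0, tape[-4..3]=01000110 (head:     ^)
Step 2: in state A at pos 0, read 0 -> (A,0)->write 1,move L,goto A. Now: state=A, head=-1, tape[-4..3]=01001110 (head:    ^)
Step 3: in state A at pos -1, read 0 -> (A,0)->write 1,move L,goto A. Now: state=A, head=-2, tape[-4..3]=01011110 (head:   ^)
Step 4: in state A at pos -2, read 0 -> (A,0)->write 1,move L,goto A. Now: state=A, head=-3, tape[-4..3]=01111110 (head:  ^)
Step 5: in state A at pos -3, read 1 -> (A,1)->write 1,move R,goto C. Now: state=C, head=-2, tape[-4..3]=01111110 (head:   ^)
Step 6: in state C at pos -2, read 1 -> (C,1)->write 1,move R,goto C. Now: state=C, head=-1, tape[-4..3]=01111110 (head:    ^)
Step 7: in state C at pos -1, read 1 -> (C,1)->write 1,move R,goto C. Now: state=C, head=0, tape[-4..3]=01111110 (head:     ^)
Step 8: in state C at pos 0, read 1 -> (C,1)->write 1,move R,goto C. Now: state=C, head=1, tape[-4..3]=01111110 (head:      ^)
Step 9: in state C at pos 1, read 1 -> (C,1)->write 1,move R,goto C. Now: state=C, head=2, tape[-4..3]=01111110 (head:       ^)

Answer: 111111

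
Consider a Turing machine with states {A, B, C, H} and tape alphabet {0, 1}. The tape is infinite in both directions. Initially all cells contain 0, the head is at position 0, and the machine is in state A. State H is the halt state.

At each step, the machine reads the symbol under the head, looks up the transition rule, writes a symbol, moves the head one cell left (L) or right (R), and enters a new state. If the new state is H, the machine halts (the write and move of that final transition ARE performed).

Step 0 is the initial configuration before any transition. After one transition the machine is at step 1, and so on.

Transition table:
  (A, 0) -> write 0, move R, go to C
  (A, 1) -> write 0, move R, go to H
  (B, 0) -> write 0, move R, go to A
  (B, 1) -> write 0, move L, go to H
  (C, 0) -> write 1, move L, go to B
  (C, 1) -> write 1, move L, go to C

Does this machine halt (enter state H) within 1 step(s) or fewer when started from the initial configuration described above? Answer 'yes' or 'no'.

Answer: no

Derivation:
Step 1: in state A at pos 0, read 0 -> (A,0)->write 0,move R,goto C. Now: state=C, head=1, tape[-1..2]=0000 (head:   ^)
After 1 step(s): state = C (not H) -> not halted within 1 -> no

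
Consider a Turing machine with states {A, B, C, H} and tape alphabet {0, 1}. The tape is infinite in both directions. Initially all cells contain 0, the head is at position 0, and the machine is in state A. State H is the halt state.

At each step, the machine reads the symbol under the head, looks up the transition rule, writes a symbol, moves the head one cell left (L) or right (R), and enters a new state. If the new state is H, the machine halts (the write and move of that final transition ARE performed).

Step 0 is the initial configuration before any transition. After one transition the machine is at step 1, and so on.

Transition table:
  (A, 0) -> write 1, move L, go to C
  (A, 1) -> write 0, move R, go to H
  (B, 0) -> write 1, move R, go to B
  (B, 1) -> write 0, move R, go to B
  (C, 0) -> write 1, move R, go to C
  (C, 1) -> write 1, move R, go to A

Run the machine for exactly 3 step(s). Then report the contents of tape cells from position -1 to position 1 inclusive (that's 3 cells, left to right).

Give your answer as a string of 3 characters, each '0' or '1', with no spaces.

Answer: 110

Derivation:
Step 1: in state A at pos 0, read 0 -> (A,0)->write 1,move L,goto C. Now: state=C, head=-1, tape[-2..1]=0010 (head:  ^)
Step 2: in state C at pos -1, read 0 -> (C,0)->write 1,move R,goto C. Now: state=C, head=0, tape[-2..1]=0110 (head:   ^)
Step 3: in state C at pos 0, read 1 -> (C,1)->write 1,move R,goto A. Now: state=A, head=1, tape[-2..2]=01100 (head:    ^)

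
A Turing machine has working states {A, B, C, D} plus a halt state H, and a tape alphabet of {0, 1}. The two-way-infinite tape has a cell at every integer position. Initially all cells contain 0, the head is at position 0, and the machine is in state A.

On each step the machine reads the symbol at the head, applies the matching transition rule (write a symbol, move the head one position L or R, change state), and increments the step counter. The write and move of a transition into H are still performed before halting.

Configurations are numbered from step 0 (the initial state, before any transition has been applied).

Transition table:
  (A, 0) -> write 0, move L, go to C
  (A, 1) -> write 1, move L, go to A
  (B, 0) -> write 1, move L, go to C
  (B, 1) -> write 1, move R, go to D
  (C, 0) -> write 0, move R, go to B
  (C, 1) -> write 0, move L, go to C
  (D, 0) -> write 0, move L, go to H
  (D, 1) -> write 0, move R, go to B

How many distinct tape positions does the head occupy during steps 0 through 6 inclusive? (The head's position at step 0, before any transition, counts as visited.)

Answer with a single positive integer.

Step 1: in state A at pos 0, read 0 -> (A,0)->write 0,move L,goto C. Now: state=C, head=-1, tape[-2..1]=0000 (head:  ^)
Step 2: in state C at pos -1, read 0 -> (C,0)->write 0,move R,goto B. Now: state=B, head=0, tape[-2..1]=0000 (head:   ^)
Step 3: in state B at pos 0, read 0 -> (B,0)->write 1,move L,goto C. Now: state=C, head=-1, tape[-2..1]=0010 (head:  ^)
Step 4: in state C at pos -1, read 0 -> (C,0)->write 0,move R,goto B. Now: state=B, head=0, tape[-2..1]=0010 (head:   ^)
Step 5: in state B at pos 0, read 1 -> (B,1)->write 1,move R,goto D. Now: state=D, head=1, tape[-2..2]=00100 (head:    ^)
Step 6: in state D at pos 1, read 0 -> (D,0)->write 0,move L,goto H. Now: state=H, head=0, tape[-2..2]=00100 (head:   ^)
Head positions at steps 0..6: starting at 0, distinct positions visited = {-1, 0, 1} -> 3 position(s)

Answer: 3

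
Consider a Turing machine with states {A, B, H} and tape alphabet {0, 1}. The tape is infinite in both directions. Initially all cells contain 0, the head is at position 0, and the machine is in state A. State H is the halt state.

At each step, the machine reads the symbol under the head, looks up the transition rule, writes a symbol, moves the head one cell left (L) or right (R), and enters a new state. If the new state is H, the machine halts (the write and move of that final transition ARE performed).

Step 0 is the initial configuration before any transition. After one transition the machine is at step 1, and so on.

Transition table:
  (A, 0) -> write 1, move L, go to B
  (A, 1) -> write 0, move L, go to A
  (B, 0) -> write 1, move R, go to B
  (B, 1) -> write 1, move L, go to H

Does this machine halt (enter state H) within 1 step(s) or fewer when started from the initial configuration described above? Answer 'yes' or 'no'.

Answer: no

Derivation:
Step 1: in state A at pos 0, read 0 -> (A,0)->write 1,move L,goto B. Now: state=B, head=-1, tape[-2..1]=0010 (head:  ^)
After 1 step(s): state = B (not H) -> not halted within 1 -> no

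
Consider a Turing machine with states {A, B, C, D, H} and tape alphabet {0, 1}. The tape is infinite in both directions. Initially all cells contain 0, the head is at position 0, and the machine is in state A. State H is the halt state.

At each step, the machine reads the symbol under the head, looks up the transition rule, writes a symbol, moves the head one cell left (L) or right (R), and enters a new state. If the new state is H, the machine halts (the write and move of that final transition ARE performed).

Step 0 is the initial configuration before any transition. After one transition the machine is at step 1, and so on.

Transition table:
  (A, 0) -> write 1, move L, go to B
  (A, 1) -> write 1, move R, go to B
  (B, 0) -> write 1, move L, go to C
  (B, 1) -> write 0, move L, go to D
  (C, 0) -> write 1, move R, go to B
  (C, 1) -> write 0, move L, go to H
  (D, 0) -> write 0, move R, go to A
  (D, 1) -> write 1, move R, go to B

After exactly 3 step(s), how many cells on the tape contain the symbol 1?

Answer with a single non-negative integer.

Answer: 3

Derivation:
Step 1: in state A at pos 0, read 0 -> (A,0)->write 1,move L,goto B. Now: state=B, head=-1, tape[-2..1]=0010 (head:  ^)
Step 2: in state B at pos -1, read 0 -> (B,0)->write 1,move L,goto C. Now: state=C, head=-2, tape[-3..1]=00110 (head:  ^)
Step 3: in state C at pos -2, read 0 -> (C,0)->write 1,move R,goto B. Now: state=B, head=-1, tape[-3..1]=01110 (head:   ^)
Cells containing 1 after step 3: {-2, -1, 0} -> 3 cell(s)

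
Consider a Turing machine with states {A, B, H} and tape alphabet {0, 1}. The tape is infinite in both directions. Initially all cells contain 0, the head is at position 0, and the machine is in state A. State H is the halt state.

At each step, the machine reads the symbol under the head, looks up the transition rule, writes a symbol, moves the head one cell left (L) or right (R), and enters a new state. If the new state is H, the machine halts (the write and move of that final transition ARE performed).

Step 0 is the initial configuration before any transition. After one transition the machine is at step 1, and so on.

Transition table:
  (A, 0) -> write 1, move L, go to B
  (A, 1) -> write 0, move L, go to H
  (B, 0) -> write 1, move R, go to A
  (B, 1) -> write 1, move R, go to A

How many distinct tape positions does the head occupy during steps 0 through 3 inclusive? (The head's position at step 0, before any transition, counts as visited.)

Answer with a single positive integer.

Answer: 2

Derivation:
Step 1: in state A at pos 0, read 0 -> (A,0)->write 1,move L,goto B. Now: state=B, head=-1, tape[-2..1]=0010 (head:  ^)
Step 2: in state B at pos -1, read 0 -> (B,0)->write 1,move R,goto A. Now: state=A, head=0, tape[-2..1]=0110 (head:   ^)
Step 3: in state A at pos 0, read 1 -> (A,1)->write 0,move L,goto H. Now: state=H, head=-1, tape[-2..1]=0100 (head:  ^)
Head positions at steps 0..3: starting at 0, distinct positions visited = {-1, 0} -> 2 position(s)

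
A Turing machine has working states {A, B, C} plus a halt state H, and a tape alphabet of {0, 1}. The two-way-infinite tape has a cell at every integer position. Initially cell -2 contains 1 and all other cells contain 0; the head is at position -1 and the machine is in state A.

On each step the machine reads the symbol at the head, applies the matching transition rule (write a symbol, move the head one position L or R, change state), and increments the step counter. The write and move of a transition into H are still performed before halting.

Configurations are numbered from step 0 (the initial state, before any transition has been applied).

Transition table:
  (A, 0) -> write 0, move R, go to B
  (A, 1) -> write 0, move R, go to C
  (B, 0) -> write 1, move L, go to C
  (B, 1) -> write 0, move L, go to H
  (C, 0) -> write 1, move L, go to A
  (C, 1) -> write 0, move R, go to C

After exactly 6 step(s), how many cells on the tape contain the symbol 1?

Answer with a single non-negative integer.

Answer: 0

Derivation:
Step 1: in state A at pos -1, read 0 -> (A,0)->write 0,move R,goto B. Now: state=B, head=0, tape[-3..1]=01000 (head:    ^)
Step 2: in state B at pos 0, read 0 -> (B,0)->write 1,move L,goto C. Now: state=C, head=-1, tape[-3..1]=01010 (head:   ^)
Step 3: in state C at pos -1, read 0 -> (C,0)->write 1,move L,goto A. Now: state=A, head=-2, tape[-3..1]=01110 (head:  ^)
Step 4: in state A at pos -2, read 1 -> (A,1)->write 0,move R,goto C. Now: state=C, head=-1, tape[-3..1]=00110 (head:   ^)
Step 5: in state C at pos -1, read 1 -> (C,1)->write 0,move R,goto C. Now: state=C, head=0, tape[-3..1]=00010 (head:    ^)
Step 6: in state C at pos 0, read 1 -> (C,1)->write 0,move R,goto C. Now: state=C, head=1, tape[-3..2]=000000 (head:     ^)
No cell contains 1 after step 6 -> 0 cell(s)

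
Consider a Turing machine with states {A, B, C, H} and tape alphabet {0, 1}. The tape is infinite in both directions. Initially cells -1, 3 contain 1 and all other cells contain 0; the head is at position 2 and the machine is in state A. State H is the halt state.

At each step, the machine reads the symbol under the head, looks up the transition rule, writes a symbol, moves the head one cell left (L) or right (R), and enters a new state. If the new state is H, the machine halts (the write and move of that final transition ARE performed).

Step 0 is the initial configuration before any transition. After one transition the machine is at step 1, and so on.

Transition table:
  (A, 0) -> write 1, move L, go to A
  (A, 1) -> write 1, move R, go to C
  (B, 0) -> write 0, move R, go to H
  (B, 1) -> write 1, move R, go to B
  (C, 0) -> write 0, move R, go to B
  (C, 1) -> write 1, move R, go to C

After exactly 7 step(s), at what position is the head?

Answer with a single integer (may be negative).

Step 1: in state A at pos 2, read 0 -> (A,0)->write 1,move L,goto A. Now: state=A, head=1, tape[-2..4]=0100110 (head:    ^)
Step 2: in state A at pos 1, read 0 -> (A,0)->write 1,move L,goto A. Now: state=A, head=0, tape[-2..4]=0101110 (head:   ^)
Step 3: in state A at pos 0, read 0 -> (A,0)->write 1,move L,goto A. Now: state=A, head=-1, tape[-2..4]=0111110 (head:  ^)
Step 4: in state A at pos -1, read 1 -> (A,1)->write 1,move R,goto C. Now: state=C, head=0, tape[-2..4]=0111110 (head:   ^)
Step 5: in state C at pos 0, read 1 -> (C,1)->write 1,move R,goto C. Now: state=C, head=1, tape[-2..4]=0111110 (head:    ^)
Step 6: in state C at pos 1, read 1 -> (C,1)->write 1,move R,goto C. Now: state=C, head=2, tape[-2..4]=0111110 (head:     ^)
Step 7: in state C at pos 2, read 1 -> (C,1)->write 1,move R,goto C. Now: state=C, head=3, tape[-2..4]=0111110 (head:      ^)

Answer: 3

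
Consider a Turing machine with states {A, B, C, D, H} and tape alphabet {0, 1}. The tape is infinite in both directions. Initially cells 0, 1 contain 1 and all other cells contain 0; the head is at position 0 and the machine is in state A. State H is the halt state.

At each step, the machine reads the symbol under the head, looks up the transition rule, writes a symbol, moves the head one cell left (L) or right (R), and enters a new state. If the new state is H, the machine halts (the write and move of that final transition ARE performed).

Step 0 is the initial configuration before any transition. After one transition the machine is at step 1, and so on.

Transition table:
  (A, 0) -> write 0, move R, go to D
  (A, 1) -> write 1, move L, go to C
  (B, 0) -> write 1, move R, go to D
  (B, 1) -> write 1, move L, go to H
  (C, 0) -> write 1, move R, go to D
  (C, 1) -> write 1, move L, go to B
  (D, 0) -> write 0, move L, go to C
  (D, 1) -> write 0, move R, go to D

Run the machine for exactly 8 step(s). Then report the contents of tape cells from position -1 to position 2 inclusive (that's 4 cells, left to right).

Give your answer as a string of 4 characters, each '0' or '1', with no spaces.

Step 1: in state A at pos 0, read 1 -> (A,1)->write 1,move L,goto C. Now: state=C, head=-1, tape[-2..2]=00110 (head:  ^)
Step 2: in state C at pos -1, read 0 -> (C,0)->write 1,move R,goto D. Now: state=D, head=0, tape[-2..2]=01110 (head:   ^)
Step 3: in state D at pos 0, read 1 -> (D,1)->write 0,move R,goto D. Now: state=D, head=1, tape[-2..2]=01010 (head:    ^)
Step 4: in state D at pos 1, read 1 -> (D,1)->write 0,move R,goto D. Now: state=D, head=2, tape[-2..3]=010000 (head:     ^)
Step 5: in state D at pos 2, read 0 -> (D,0)->write 0,move L,goto C. Now: state=C, head=1, tape[-2..3]=010000 (head:    ^)
Step 6: in state C at pos 1, read 0 -> (C,0)->write 1,move R,goto D. Now: state=D, head=2, tape[-2..3]=010100 (head:     ^)
Step 7: in state D at pos 2, read 0 -> (D,0)->write 0,move L,goto C. Now: state=C, head=1, tape[-2..3]=010100 (head:    ^)
Step 8: in state C at pos 1, read 1 -> (C,1)->write 1,move L,goto B. Now: state=B, head=0, tape[-2..3]=010100 (head:   ^)

Answer: 1010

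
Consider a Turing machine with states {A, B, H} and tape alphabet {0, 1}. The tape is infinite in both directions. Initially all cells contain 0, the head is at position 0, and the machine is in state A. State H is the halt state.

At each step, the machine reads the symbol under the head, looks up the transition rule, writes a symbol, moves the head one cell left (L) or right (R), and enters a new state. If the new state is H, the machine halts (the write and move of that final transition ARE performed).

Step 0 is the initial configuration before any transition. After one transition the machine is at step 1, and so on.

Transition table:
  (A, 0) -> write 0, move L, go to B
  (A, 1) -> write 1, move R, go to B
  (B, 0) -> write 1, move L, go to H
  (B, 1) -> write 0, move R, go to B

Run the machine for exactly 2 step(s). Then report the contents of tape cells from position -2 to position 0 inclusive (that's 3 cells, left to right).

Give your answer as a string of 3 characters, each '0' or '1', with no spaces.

Answer: 010

Derivation:
Step 1: in state A at pos 0, read 0 -> (A,0)->write 0,move L,goto B. Now: state=B, head=-1, tape[-2..1]=0000 (head:  ^)
Step 2: in state B at pos -1, read 0 -> (B,0)->write 1,move L,goto H. Now: state=H, head=-2, tape[-3..1]=00100 (head:  ^)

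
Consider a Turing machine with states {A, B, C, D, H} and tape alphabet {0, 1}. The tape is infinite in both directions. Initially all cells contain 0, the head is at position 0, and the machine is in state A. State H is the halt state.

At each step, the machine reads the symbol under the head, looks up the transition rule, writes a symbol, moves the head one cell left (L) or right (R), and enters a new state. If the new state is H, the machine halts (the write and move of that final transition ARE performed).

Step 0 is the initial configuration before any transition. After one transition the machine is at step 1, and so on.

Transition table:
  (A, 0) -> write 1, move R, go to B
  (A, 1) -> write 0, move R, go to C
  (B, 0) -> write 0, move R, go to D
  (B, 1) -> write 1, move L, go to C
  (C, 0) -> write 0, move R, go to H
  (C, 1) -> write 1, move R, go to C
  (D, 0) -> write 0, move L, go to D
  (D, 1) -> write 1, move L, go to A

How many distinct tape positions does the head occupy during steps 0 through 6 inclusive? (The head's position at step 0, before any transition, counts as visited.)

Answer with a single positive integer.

Step 1: in state A at pos 0, read 0 -> (A,0)->write 1,move R,goto B. Now: state=B, head=1, tape[-1..2]=0100 (head:   ^)
Step 2: in state B at pos 1, read 0 -> (B,0)->write 0,move R,goto D. Now: state=D, head=2, tape[-1..3]=01000 (head:    ^)
Step 3: in state D at pos 2, read 0 -> (D,0)->write 0,move L,goto D. Now: state=D, head=1, tape[-1..3]=01000 (head:   ^)
Step 4: in state D at pos 1, read 0 -> (D,0)->write 0,move L,goto D. Now: state=D, head=0, tape[-1..3]=01000 (head:  ^)
Step 5: in state D at pos 0, read 1 -> (D,1)->write 1,move L,goto A. Now: state=A, head=-1, tape[-2..3]=001000 (head:  ^)
Step 6: in state A at pos -1, read 0 -> (A,0)->write 1,move R,goto B. Now: state=B, head=0, tape[-2..3]=011000 (head:   ^)
Head positions at steps 0..6: starting at 0, distinct positions visited = {-1, 0, 1, 2} -> 4 position(s)

Answer: 4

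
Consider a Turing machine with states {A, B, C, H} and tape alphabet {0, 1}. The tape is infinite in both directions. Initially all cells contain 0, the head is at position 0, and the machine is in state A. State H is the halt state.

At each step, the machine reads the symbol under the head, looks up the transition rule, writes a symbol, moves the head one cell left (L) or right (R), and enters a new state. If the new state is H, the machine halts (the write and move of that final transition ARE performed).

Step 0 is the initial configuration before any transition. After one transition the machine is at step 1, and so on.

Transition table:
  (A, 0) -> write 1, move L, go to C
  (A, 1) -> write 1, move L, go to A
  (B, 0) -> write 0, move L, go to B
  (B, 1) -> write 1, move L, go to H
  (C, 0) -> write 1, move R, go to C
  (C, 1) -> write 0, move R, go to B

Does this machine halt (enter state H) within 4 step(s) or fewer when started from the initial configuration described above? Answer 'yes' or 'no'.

Step 1: in state A at pos 0, read 0 -> (A,0)->write 1,move L,goto C. Now: state=C, head=-1, tape[-2..1]=0010 (head:  ^)
Step 2: in state C at pos -1, read 0 -> (C,0)->write 1,move R,goto C. Now: state=C, head=0, tape[-2..1]=0110 (head:   ^)
Step 3: in state C at pos 0, read 1 -> (C,1)->write 0,move R,goto B. Now: state=B, head=1, tape[-2..2]=01000 (head:    ^)
Step 4: in state B at pos 1, read 0 -> (B,0)->write 0,move L,goto B. Now: state=B, head=0, tape[-2..2]=01000 (head:   ^)
After 4 step(s): state = B (not H) -> not halted within 4 -> no

Answer: no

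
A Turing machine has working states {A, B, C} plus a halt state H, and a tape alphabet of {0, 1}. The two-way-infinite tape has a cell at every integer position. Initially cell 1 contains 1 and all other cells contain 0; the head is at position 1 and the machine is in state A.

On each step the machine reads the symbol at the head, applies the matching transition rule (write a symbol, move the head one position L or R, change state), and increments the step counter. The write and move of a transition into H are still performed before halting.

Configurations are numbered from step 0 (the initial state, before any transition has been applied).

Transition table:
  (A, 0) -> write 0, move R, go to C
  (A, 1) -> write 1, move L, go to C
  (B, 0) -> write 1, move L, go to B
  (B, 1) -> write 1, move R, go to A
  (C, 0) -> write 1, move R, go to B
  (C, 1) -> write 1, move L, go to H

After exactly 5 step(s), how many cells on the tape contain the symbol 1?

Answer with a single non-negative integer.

Answer: 3

Derivation:
Step 1: in state A at pos 1, read 1 -> (A,1)->write 1,move L,goto C. Now: state=C, head=0, tape[-1..2]=0010 (head:  ^)
Step 2: in state C at pos 0, read 0 -> (C,0)->write 1,move R,goto B. Now: state=B, head=1, tape[-1..2]=0110 (head:   ^)
Step 3: in state B at pos 1, read 1 -> (B,1)->write 1,move R,goto A. Now: state=A, head=2, tape[-1..3]=01100 (head:    ^)
Step 4: in state A at pos 2, read 0 -> (A,0)->write 0,move R,goto C. Now: state=C, head=3, tape[-1..4]=011000 (head:     ^)
Step 5: in state C at pos 3, read 0 -> (C,0)->write 1,move R,goto B. Now: state=B, head=4, tape[-1..5]=0110100 (head:      ^)
Cells containing 1 after step 5: {0, 1, 3} -> 3 cell(s)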